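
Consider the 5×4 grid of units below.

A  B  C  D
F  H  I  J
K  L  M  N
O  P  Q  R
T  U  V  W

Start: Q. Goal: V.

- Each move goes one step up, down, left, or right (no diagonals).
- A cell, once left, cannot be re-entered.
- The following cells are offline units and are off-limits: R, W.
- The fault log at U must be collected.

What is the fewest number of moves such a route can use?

3

Any route passes through U somewhere between Q and V. Summing Manhattan distances along the two legs (Q → U → V) gives a lower bound of 2 + 1 = 3 moves.
A route of 3 moves achieves this: Q → P → U → V.
Since 3 matches the lower bound, it is optimal.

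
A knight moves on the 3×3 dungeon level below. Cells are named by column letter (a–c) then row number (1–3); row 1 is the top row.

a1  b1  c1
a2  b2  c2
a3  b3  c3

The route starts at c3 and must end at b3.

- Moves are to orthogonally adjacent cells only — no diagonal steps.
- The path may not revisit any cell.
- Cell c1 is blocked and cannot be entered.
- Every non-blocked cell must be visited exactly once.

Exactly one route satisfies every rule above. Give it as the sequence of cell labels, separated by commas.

c3, c2, b2, b1, a1, a2, a3, b3

Need to visit all 8 open cells exactly once, starting at c3 and ending at b3.
Cell a3 has only two open neighbours (a2 and b3), so the path must pass straight through it: one of those is the cell it's entered from and the other is where it exits.
Route from c3: up 1 to c2, left 1 to b2, up 1 to b1, left 1 to a1, down 2 to a3, right 1 to b3 — 7 moves in all.
Check: all 8 open cells covered.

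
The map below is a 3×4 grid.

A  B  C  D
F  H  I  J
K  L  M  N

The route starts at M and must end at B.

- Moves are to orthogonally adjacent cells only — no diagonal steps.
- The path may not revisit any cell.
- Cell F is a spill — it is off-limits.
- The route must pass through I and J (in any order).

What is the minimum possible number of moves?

5

Any route passes through I and J in some order between M and B. Summing Manhattan distances along each leg and taking the cheapest ordering (M → J → I → B) gives a lower bound of 2 + 1 + 2 = 5 moves.
A route of 5 moves achieves this: M → I → J → D → C → B.
Since 5 matches the lower bound, it is optimal.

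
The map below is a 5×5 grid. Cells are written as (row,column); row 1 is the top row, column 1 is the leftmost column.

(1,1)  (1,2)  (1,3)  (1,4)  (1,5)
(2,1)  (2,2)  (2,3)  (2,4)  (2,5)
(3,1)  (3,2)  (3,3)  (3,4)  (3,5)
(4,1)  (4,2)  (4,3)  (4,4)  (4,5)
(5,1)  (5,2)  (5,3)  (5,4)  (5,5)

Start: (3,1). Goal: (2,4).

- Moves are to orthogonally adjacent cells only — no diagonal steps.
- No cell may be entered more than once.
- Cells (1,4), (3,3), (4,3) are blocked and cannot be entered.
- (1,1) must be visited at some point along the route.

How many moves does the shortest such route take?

6

Any route passes through (1,1) somewhere between (3,1) and (2,4). Summing Manhattan distances along the two legs ((3,1) → (1,1) → (2,4)) gives a lower bound of 2 + 4 = 6 moves.
A route of 6 moves achieves this: (3,1) → (2,1) → (1,1) → (1,2) → (2,2) → (2,3) → (2,4).
Since 6 matches the lower bound, it is optimal.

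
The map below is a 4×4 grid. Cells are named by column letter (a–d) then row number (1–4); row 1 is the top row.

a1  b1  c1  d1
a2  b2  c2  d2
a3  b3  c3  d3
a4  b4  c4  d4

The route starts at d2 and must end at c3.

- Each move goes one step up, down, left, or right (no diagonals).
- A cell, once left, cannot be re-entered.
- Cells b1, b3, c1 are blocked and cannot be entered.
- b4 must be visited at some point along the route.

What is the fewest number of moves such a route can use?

Any route passes through b4 somewhere between d2 and c3. Summing Manhattan distances along the two legs (d2 → b4 → c3) gives a lower bound of 4 + 2 = 6 moves.
The shortest route satisfying every rule uses 8 moves: d2 → c2 → b2 → a2 → a3 → a4 → b4 → c4 → c3.
The no-revisit rule (legs can't share cells) pushes the minimum above the 6-move bound; an exhaustive check rules out every length from 6 to 7, leaving 8 as the minimum.

8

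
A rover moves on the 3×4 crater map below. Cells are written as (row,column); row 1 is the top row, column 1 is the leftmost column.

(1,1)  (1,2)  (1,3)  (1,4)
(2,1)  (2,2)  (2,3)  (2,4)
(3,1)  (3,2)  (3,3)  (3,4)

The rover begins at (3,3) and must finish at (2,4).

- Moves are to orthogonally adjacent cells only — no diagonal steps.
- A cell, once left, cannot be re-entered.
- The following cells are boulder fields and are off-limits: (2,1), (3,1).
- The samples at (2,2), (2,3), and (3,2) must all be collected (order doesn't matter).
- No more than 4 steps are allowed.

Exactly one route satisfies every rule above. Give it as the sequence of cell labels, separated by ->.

(3,3) -> (3,2) -> (2,2) -> (2,3) -> (2,4)

The budget equals the shortest possible length, so every move has to be on a shortest route through the required cells.
Route from (3,3): left to (3,2), up to (2,2), 2× right (reaching (2,4)) — 4 moves in all.
Check: all required cells visited; 4 ≤ 4 moves.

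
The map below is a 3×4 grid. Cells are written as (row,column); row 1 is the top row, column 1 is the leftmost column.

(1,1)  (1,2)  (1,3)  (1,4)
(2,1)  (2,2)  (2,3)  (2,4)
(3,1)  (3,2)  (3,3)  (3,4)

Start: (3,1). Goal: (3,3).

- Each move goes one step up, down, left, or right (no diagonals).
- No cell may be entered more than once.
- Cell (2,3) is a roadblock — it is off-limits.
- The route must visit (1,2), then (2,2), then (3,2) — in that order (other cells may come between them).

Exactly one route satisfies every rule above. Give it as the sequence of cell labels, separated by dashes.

The waypoints must appear in the order (1,2), (2,2), (3,2), with no cell reused.
Route from (3,1): 2× up (reaching (1,1)), right to (1,2), 2× down (reaching (3,2)), right to (3,3) — 6 moves in all.
Check: order respected ((1,2) at step 3, (2,2) at step 4, (3,2) at step 5).

(3,1) - (2,1) - (1,1) - (1,2) - (2,2) - (3,2) - (3,3)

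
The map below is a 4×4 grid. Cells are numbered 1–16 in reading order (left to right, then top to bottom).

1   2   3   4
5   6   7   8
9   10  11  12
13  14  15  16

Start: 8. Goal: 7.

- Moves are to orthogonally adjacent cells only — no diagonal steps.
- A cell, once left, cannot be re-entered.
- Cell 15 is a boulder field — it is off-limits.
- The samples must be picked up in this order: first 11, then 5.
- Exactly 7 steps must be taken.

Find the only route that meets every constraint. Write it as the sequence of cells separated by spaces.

8 12 11 10 9 5 6 7

The waypoints must appear in the order 11, 5, with no cell reused.
Route from 8: down to 12, 3× left (reaching 9), up to 5, 2× right (reaching 7) — 7 moves in all.
Check: order respected (11 at step 2, 5 at step 5); 7 moves as required.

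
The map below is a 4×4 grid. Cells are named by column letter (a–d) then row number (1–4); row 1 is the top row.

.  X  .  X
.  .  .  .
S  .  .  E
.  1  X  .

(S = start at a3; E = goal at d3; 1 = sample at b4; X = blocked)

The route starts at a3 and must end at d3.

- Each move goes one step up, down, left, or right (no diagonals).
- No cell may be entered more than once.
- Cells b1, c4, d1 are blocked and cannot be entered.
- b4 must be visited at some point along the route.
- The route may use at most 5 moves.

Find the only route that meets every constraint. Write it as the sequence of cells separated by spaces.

a3 a4 b4 b3 c3 d3

The 5-move cap with required stops at b4 leaves no slack for detours.
Route from a3: down 1 to a4, right 1 to b4, up 1 to b3, right 2 to d3 — 5 moves in all.
Check: all required cells visited; 5 ≤ 5 moves.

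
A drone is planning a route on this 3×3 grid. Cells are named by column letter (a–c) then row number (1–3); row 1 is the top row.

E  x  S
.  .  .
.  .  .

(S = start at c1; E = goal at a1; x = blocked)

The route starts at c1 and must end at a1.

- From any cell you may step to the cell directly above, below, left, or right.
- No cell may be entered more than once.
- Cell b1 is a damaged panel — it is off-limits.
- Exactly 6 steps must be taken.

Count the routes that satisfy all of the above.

3

Need simple routes of exactly 6 moves from c1 to a1 (Manhattan distance 2, so 2 moves are spent on a detour and 2 undoing it).
Enumerating: c1 c2 c3 b3 b2 a2 a1 | c1 c2 c3 b3 a3 a2 a1 | c1 c2 b2 b3 a3 a2 a1.
That gives 3 routes.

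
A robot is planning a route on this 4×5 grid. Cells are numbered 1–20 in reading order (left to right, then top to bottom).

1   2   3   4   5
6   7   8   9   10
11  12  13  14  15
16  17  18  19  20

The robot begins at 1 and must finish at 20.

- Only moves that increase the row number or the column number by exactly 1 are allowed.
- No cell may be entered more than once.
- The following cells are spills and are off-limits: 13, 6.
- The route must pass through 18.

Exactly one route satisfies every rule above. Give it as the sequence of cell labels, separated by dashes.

1 - 2 - 7 - 12 - 17 - 18 - 19 - 20

Moves only go right or down, so the column and row indices never decrease.
Route from 1: right to 2, 3× down (reaching 17), 3× right (reaching 20) — 7 moves in all.
Check: all required cells visited.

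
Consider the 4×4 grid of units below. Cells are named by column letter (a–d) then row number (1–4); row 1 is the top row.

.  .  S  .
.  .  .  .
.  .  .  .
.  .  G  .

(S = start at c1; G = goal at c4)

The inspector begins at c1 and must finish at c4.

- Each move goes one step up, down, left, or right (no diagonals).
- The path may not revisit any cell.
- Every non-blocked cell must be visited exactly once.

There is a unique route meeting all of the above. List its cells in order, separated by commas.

Need to visit all 16 open cells exactly once, starting at c1 and ending at c4.
Cell d4 has only two open neighbours (d3 and c4), so the path must pass straight through it: one of those is the cell it's entered from and the other is where it exits.
Route from c1: right 1 to d1, down 1 to d2, left 2 to b2, up 1 to b1, left 1 to a1, down 3 to a4, right 1 to b4, up 1 to b3, right 2 to d3, down 1 to d4, left 1 to c4 — 15 moves in all.
Check: all 16 open cells covered.

c1, d1, d2, c2, b2, b1, a1, a2, a3, a4, b4, b3, c3, d3, d4, c4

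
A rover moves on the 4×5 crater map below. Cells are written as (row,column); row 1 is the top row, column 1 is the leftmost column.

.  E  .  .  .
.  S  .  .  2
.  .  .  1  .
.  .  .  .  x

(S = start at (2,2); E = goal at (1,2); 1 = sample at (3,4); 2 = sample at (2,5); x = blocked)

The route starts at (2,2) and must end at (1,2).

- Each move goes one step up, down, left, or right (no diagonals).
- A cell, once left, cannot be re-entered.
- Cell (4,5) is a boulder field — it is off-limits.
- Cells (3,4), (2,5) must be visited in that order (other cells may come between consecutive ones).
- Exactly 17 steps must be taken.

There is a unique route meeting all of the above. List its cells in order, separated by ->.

(2,2) -> (2,1) -> (3,1) -> (4,1) -> (4,2) -> (3,2) -> (3,3) -> (4,3) -> (4,4) -> (3,4) -> (3,5) -> (2,5) -> (1,5) -> (1,4) -> (2,4) -> (2,3) -> (1,3) -> (1,2)

The waypoints must appear in the order (3,4), (2,5), with no cell reused.
Route from (2,2): left to (2,1), 2× down (reaching (4,1)), right to (4,2), up to (3,2), right to (3,3), down to (4,3), right to (4,4), up to (3,4), right to (3,5), 2× up (reaching (1,5)), left to (1,4), down to (2,4), left to (2,3), up to (1,3), left to (1,2) — 17 moves in all.
Check: order respected (1 at step 9, 2 at step 11); 17 moves as required.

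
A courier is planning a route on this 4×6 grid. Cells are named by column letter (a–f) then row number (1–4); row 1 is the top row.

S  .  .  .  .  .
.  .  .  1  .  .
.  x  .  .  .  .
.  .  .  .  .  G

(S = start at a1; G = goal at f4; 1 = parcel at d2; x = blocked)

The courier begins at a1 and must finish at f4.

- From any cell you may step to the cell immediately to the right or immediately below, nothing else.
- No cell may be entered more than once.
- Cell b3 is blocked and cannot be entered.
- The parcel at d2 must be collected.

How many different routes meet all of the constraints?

24

A right/down-only route from a1 to f4 makes exactly 3 down-moves and 5 right-moves in some order.
With no other constraints that would be C(8,3) = 56 routes.
Split at d2 and multiply the segment counts (each segment already excludes blocked cells): a1→d2: 4; d2→f4: 6; product = 24.
That gives 24 routes.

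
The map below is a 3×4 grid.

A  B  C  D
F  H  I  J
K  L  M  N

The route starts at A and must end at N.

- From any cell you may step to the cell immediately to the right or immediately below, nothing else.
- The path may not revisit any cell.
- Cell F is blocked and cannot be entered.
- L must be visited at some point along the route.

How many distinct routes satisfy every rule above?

A right/down-only route from A to N makes exactly 2 down-moves and 3 right-moves in some order.
With no other constraints that would be C(5,2) = 10 routes.
Split at L and multiply the segment counts (each segment already excludes blocked cells): A→L: 1; L→N: 1; product = 1.
That gives 1 route.

1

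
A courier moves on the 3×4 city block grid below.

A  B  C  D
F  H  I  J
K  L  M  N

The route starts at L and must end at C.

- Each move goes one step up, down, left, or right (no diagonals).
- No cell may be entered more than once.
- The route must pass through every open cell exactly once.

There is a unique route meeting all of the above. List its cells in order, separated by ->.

L -> K -> F -> A -> B -> H -> I -> M -> N -> J -> D -> C

Need to visit all 12 open cells exactly once, starting at L and ending at C.
Cell A has only two open neighbours (F and B), so the path must pass straight through it: one of those is the cell it's entered from and the other is where it exits.
Route from L: left 1 to K, up 2 to A, right 1 to B, down 1 to H, right 1 to I, down 1 to M, right 1 to N, up 2 to D, left 1 to C — 11 moves in all.
Check: all 12 open cells covered.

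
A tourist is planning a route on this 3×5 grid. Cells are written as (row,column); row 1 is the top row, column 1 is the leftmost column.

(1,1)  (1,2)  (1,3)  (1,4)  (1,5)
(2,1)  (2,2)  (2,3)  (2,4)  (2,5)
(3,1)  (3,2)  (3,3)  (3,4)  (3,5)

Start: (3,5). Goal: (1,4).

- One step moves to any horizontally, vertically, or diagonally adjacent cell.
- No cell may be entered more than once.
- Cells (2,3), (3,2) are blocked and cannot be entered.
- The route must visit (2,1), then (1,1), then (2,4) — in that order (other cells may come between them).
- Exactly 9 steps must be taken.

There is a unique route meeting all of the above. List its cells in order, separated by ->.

The waypoints must appear in the order (2,1), (1,1), (2,4), with no cell reused.
Route from (3,5): 2× left (reaching (3,3)), up-left to (2,2), left to (2,1), up to (1,1), 2× right (reaching (1,3)), down-right to (2,4), up to (1,4) — 9 moves in all.
Check: order respected ((2,1) at step 4, (1,1) at step 5, (2,4) at step 8); 9 moves as required.

(3,5) -> (3,4) -> (3,3) -> (2,2) -> (2,1) -> (1,1) -> (1,2) -> (1,3) -> (2,4) -> (1,4)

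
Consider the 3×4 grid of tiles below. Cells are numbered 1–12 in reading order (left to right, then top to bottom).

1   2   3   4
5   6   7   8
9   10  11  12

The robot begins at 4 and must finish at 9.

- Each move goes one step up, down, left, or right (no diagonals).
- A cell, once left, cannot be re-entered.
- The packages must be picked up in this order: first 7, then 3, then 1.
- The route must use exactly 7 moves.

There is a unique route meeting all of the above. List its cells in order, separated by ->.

The waypoints must appear in the order 7, 3, 1, with no cell reused.
Route from 4: down 1 to 8, left 1 to 7, up 1 to 3, left 2 to 1, down 2 to 9 — 7 moves in all.
Check: order respected (7 at step 2, 3 at step 3, 1 at step 5); 7 moves as required.

4 -> 8 -> 7 -> 3 -> 2 -> 1 -> 5 -> 9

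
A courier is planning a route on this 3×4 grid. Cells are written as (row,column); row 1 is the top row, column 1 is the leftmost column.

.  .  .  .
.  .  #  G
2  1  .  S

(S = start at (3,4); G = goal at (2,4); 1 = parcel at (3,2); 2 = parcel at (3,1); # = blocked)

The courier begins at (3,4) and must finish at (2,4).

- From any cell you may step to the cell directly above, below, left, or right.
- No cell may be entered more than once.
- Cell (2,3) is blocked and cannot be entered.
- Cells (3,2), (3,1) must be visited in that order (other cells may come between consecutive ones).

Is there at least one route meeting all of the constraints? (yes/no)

One route that works: (3,4) → (3,3) → (3,2) → (3,1) → (2,1) → (1,1) → (1,2) → (1,3) → (1,4) → (2,4).

yes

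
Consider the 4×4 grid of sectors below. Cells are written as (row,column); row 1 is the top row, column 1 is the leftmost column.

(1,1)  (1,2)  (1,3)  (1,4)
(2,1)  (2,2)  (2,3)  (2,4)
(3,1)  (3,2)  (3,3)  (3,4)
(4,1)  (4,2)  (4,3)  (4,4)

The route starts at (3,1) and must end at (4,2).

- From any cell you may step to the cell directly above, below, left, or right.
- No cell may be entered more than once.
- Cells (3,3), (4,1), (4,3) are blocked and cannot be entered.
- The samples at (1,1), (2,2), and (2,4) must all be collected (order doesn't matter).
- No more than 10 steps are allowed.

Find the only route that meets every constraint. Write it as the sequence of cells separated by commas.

The 10-move cap with required stops at (1,1), (2,2), (2,4) leaves no slack for detours.
Route from (3,1): up 2 to (1,1), right 3 to (1,4), down 1 to (2,4), left 2 to (2,2), down 2 to (4,2) — 10 moves in all.
Check: all required cells visited; 10 ≤ 10 moves.

(3,1), (2,1), (1,1), (1,2), (1,3), (1,4), (2,4), (2,3), (2,2), (3,2), (4,2)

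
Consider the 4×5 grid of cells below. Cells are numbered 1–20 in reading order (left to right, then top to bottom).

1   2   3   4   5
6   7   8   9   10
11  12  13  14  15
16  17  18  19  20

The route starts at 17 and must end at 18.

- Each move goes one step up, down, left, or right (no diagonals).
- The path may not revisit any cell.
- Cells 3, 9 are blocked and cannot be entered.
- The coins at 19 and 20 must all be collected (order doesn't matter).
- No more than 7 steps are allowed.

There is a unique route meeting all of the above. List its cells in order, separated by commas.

17, 12, 13, 14, 15, 20, 19, 18

Any route must reach 19 and 20 and still end at 18 within 7 moves, so the order of the required stops is forced.
Route from 17: up 1 to 12, right 3 to 15, down 1 to 20, left 2 to 18 — 7 moves in all.
Check: all required cells visited; 7 ≤ 7 moves.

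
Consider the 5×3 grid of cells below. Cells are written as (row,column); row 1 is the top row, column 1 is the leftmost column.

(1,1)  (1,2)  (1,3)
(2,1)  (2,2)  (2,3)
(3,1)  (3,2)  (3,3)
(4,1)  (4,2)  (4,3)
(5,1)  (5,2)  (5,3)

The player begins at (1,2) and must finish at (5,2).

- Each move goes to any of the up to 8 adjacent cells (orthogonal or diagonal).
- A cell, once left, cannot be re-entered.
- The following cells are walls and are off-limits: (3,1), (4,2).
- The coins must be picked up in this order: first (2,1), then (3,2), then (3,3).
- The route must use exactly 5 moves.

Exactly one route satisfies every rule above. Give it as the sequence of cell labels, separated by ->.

The waypoints must appear in the order (2,1), (3,2), (3,3), with no cell reused.
Route from (1,2): down-left 1 to (2,1), down-right 1 to (3,2), right 1 to (3,3), down 1 to (4,3), down-left 1 to (5,2) — 5 moves in all.
Check: order respected ((2,1) at step 1, (3,2) at step 2, (3,3) at step 3); 5 moves as required.

(1,2) -> (2,1) -> (3,2) -> (3,3) -> (4,3) -> (5,2)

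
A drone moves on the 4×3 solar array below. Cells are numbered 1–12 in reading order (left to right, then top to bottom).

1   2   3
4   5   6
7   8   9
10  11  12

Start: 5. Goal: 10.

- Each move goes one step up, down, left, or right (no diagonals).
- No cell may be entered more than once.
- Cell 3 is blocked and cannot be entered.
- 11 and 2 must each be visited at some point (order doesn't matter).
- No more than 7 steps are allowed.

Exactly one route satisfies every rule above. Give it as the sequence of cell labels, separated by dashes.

5 - 2 - 1 - 4 - 7 - 8 - 11 - 10

Any route must reach 11 and 2 and still end at 10 within 7 moves, so the order of the required stops is forced.
Route from 5: up 1 to 2, left 1 to 1, down 2 to 7, right 1 to 8, down 1 to 11, left 1 to 10 — 7 moves in all.
Check: all required cells visited; 7 ≤ 7 moves.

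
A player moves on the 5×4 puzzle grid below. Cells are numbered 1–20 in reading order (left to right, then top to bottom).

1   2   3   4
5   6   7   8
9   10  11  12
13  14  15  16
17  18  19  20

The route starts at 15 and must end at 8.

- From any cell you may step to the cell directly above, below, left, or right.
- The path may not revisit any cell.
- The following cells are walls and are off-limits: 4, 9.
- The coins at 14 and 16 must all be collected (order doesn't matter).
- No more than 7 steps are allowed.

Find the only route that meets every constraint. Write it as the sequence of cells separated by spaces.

15 14 18 19 20 16 12 8

The budget equals the shortest possible length, so every move has to be on a shortest route through the required cells.
Route from 15: left 1 to 14, down 1 to 18, right 2 to 20, up 3 to 8 — 7 moves in all.
Check: all required cells visited; 7 ≤ 7 moves.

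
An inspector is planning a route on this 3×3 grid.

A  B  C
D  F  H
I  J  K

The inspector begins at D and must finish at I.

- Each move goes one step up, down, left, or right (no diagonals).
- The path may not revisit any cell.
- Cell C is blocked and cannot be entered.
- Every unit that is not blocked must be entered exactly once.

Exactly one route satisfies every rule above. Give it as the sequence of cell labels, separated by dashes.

D - A - B - F - H - K - J - I

Need to visit all 8 open cells exactly once, starting at D and ending at I.
Cell K has only two open neighbours (H and J), so the path must pass straight through it: one of those is the cell it's entered from and the other is where it exits.
Route from D: up 1 to A, right 1 to B, down 1 to F, right 1 to H, down 1 to K, left 2 to I — 7 moves in all.
Check: all 8 open cells covered.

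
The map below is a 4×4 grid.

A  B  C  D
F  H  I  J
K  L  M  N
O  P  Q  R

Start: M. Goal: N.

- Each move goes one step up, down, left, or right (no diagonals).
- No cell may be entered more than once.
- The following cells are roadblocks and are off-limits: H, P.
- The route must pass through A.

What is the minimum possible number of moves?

Any route passes through A somewhere between M and N. Summing Manhattan distances along the two legs (M → A → N) gives a lower bound of 4 + 5 = 9 moves.
A route of 9 moves achieves this: M → L → K → F → A → B → C → I → J → N.
Since 9 matches the lower bound, it is optimal.

9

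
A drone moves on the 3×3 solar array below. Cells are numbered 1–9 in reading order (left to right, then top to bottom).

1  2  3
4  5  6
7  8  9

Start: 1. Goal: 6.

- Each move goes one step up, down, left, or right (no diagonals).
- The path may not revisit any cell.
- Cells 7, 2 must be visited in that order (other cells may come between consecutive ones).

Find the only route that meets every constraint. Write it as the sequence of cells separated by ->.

The waypoints must appear in the order 7, 2, with no cell reused.
Route from 1: 2× down (reaching 7), right to 8, 2× up (reaching 2), right to 3, down to 6 — 7 moves in all.
Check: order respected (7 at step 2, 2 at step 5).

1 -> 4 -> 7 -> 8 -> 5 -> 2 -> 3 -> 6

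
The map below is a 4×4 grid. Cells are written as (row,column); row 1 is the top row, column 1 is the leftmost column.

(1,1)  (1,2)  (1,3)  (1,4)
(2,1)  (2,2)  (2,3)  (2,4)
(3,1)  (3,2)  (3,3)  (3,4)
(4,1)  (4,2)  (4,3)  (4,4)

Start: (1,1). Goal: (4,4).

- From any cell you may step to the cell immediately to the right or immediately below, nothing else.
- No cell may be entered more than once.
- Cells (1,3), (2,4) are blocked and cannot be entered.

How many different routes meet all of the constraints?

14

A right/down-only route from (1,1) to (4,4) makes exactly 3 down-moves and 3 right-moves in some order.
With no other constraints that would be C(6,3) = 20 routes.
Subtract routes through each blocked cell (inclusion–exclusion for overlaps): − through (1,3): 4 − through (2,4): 4 + through (1,3)&(2,4): 2 → 14.
That gives 14 routes.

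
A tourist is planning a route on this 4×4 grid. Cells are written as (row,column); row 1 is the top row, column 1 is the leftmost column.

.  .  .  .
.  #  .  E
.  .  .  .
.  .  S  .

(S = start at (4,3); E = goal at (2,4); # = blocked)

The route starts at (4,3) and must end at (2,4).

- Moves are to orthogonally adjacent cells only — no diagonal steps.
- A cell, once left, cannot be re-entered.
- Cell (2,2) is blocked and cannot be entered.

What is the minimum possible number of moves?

3

The Manhattan distance from (4,3) to (2,4) is |4−2| + |3−4| = 3, so at least 3 moves are needed.
A route of 3 moves achieves this: (4,3) → (3,3) → (2,3) → (2,4).
Since 3 matches the lower bound, it is optimal.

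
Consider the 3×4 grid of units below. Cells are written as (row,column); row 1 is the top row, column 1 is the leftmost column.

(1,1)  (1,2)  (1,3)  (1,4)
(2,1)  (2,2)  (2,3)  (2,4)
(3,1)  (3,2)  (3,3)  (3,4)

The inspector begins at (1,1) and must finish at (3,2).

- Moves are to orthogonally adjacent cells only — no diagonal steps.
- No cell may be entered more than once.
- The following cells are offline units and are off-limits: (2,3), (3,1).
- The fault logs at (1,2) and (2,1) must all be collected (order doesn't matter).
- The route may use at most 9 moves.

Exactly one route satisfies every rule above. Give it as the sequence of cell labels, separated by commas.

The 9-move cap with required stops at (1,2), (2,1) leaves no slack for detours.
Route from (1,1): down to (2,1), right to (2,2), up to (1,2), 2× right (reaching (1,4)), 2× down (reaching (3,4)), 2× left (reaching (3,2)) — 9 moves in all.
Check: all required cells visited; 9 ≤ 9 moves.

(1,1), (2,1), (2,2), (1,2), (1,3), (1,4), (2,4), (3,4), (3,3), (3,2)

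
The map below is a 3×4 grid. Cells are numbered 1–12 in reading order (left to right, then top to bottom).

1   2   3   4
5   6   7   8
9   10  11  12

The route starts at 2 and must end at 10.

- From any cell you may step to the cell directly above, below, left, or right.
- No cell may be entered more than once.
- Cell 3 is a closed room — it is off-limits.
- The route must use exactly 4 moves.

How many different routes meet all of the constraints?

Need simple routes of exactly 4 moves from 2 to 10 (Manhattan distance 2, so 1 moves are spent on a detour and 1 undoing it).
Enumerating: 2 6 5 9 10 | 2 6 7 11 10 | 2 1 5 9 10 | 2 1 5 6 10.
That gives 4 routes.

4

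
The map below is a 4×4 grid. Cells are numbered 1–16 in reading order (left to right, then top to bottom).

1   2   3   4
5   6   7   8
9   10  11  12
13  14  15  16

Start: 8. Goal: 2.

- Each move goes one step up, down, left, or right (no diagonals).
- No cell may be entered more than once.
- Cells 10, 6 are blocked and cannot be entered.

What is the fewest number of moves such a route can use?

3

The Manhattan distance from 8 to 2 is |2−1| + |4−2| = 3, so at least 3 moves are needed.
A route of 3 moves achieves this: 8 → 4 → 3 → 2.
Since 3 matches the lower bound, it is optimal.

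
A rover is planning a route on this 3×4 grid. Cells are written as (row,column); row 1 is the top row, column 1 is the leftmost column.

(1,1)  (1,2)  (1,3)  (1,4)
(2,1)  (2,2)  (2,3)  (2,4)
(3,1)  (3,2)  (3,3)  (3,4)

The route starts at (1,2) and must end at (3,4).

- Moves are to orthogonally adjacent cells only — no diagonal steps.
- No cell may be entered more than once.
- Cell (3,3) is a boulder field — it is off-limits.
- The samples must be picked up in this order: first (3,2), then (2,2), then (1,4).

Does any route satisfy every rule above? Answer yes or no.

yes

One route that works: (1,2) → (1,1) → (2,1) → (3,1) → (3,2) → (2,2) → (2,3) → (1,3) → (1,4) → (2,4) → (3,4).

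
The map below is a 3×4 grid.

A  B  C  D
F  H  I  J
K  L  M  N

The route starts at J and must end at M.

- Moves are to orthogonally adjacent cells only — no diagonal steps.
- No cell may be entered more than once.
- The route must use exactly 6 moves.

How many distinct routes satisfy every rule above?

5

Need simple routes of exactly 6 moves from J to M (Manhattan distance 2, so 2 moves are spent on a detour and 2 undoing it).
Enumerating: J D C I H L M | J D C B H L M | J D C B H I M | J I C B H L M | J I H F K L M.
That gives 5 routes.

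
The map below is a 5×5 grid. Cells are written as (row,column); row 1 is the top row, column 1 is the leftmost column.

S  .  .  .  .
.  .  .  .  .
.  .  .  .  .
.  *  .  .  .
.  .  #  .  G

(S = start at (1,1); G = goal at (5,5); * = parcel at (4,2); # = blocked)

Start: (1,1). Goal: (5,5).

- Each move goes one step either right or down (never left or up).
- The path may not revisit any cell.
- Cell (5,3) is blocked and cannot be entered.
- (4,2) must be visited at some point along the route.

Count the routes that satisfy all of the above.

8

A right/down-only route from (1,1) to (5,5) makes exactly 4 down-moves and 4 right-moves in some order.
With no other constraints that would be C(8,4) = 70 routes.
Split at (4,2) and multiply the segment counts (each segment already excludes blocked cells): (1,1)→(4,2): 4; (4,2)→(5,5): 2; product = 8.
That gives 8 routes.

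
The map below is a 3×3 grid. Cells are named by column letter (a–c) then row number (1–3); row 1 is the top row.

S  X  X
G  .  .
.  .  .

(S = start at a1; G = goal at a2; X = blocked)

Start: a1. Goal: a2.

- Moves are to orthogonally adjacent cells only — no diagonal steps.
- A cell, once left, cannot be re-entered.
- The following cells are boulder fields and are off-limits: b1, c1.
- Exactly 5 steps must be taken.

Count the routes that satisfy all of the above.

Need simple routes of exactly 5 moves from a1 to a2 (Manhattan distance 1, so 2 moves are spent on a detour and 2 undoing it).
No route satisfies every constraint, so the count is 0.

0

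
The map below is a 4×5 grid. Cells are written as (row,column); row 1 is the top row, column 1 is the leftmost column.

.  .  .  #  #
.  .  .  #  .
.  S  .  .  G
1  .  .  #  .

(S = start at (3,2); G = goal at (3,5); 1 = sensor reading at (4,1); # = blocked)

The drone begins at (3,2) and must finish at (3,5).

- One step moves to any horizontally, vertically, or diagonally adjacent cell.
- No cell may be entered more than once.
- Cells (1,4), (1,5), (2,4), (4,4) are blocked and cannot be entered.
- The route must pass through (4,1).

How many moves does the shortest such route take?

5

Any route passes through (4,1) somewhere between (3,2) and (3,5). Summing Chebyshev distances along the two legs ((3,2) → (4,1) → (3,5)) gives a lower bound of 1 + 4 = 5 moves.
A route of 5 moves achieves this: (3,2) → (4,1) → (4,2) → (3,3) → (3,4) → (3,5).
Since 5 matches the lower bound, it is optimal.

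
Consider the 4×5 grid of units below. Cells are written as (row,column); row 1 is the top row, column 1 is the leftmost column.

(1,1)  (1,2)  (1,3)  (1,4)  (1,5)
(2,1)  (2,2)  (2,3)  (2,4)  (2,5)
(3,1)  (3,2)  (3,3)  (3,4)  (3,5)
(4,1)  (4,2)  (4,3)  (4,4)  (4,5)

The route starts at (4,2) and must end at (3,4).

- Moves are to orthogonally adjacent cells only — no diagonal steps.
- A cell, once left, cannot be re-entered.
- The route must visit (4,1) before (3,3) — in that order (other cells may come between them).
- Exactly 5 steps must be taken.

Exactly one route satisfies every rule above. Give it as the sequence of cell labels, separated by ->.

(4,2) -> (4,1) -> (3,1) -> (3,2) -> (3,3) -> (3,4)

The waypoints must appear in the order (4,1), (3,3), with no cell reused.
Route from (4,2): left 1 to (4,1), up 1 to (3,1), right 3 to (3,4) — 5 moves in all.
Check: order respected ((4,1) at step 1, (3,3) at step 4); 5 moves as required.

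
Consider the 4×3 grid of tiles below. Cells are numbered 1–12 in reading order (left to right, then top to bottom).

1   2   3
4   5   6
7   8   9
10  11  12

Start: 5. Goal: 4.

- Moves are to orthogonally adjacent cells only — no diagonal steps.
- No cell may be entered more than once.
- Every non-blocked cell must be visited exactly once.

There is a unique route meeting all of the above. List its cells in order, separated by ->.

5 -> 8 -> 7 -> 10 -> 11 -> 12 -> 9 -> 6 -> 3 -> 2 -> 1 -> 4

Need to visit all 12 open cells exactly once, starting at 5 and ending at 4.
Route from 5: down to 8, left to 7, down to 10, 2× right (reaching 12), 3× up (reaching 3), 2× left (reaching 1), down to 4 — 11 moves in all.
Check: all 12 open cells covered.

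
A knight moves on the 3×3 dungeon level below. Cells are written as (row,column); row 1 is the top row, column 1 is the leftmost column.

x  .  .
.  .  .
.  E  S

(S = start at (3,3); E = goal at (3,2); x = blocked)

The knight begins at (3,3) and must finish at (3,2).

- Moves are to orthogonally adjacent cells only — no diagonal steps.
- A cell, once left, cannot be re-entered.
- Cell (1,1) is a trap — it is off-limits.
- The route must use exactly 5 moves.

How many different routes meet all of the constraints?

Need simple routes of exactly 5 moves from (3,3) to (3,2) (Manhattan distance 1, so 2 moves are spent on a detour and 2 undoing it).
Enumerating: (3,3) (2,3) (1,3) (1,2) (2,2) (3,2) | (3,3) (2,3) (2,2) (2,1) (3,1) (3,2).
That gives 2 routes.

2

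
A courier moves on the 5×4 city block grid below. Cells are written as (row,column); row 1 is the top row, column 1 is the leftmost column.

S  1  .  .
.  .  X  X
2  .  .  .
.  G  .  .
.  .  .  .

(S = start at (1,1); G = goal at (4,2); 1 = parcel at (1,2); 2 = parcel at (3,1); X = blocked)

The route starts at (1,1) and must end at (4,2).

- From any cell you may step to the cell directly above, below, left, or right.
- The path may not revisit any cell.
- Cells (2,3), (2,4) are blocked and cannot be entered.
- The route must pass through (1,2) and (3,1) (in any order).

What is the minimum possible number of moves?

Any route passes through (1,2) and (3,1) in some order between (1,1) and (4,2). Summing Manhattan distances along each leg and taking the cheapest ordering ((1,1) → (1,2) → (3,1) → (4,2)) gives a lower bound of 1 + 3 + 2 = 6 moves.
A route of 6 moves achieves this: (1,1) → (1,2) → (2,2) → (3,2) → (3,1) → (4,1) → (4,2).
Since 6 matches the lower bound, it is optimal.

6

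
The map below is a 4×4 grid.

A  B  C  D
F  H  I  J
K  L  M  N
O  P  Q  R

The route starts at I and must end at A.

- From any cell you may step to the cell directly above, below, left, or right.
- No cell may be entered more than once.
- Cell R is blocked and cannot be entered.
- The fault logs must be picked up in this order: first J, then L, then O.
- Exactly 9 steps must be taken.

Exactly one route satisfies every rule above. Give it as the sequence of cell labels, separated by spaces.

I J N M L P O K F A

The waypoints must appear in the order J, L, O, with no cell reused.
Route from I: right to J, down to N, 2× left (reaching L), down to P, left to O, 3× up (reaching A) — 9 moves in all.
Check: order respected (J at step 1, L at step 4, O at step 6); 9 moves as required.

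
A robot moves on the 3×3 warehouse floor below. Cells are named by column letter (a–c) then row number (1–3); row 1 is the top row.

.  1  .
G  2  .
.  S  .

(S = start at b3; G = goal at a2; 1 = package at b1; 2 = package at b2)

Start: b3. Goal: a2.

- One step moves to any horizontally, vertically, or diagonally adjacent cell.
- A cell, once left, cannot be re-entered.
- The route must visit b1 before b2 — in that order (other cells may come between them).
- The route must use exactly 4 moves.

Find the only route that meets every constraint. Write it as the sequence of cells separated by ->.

b3 -> c2 -> b1 -> b2 -> a2

The waypoints must appear in the order b1, b2, with no cell reused.
Route from b3: up-right 1 to c2, up-left 1 to b1, down 1 to b2, left 1 to a2 — 4 moves in all.
Check: order respected (1 at step 2, 2 at step 3); 4 moves as required.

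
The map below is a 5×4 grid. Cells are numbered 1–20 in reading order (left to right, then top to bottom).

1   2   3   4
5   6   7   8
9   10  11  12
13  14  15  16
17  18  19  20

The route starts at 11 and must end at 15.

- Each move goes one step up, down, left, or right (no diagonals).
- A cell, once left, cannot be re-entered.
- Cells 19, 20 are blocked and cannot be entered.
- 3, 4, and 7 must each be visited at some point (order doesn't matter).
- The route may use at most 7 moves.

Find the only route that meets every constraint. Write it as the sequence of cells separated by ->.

The 7-move cap with required stops at 3, 4, 7 leaves no slack for detours.
Route from 11: 2× up (reaching 3), right to 4, 3× down (reaching 16), left to 15 — 7 moves in all.
Check: all required cells visited; 7 ≤ 7 moves.

11 -> 7 -> 3 -> 4 -> 8 -> 12 -> 16 -> 15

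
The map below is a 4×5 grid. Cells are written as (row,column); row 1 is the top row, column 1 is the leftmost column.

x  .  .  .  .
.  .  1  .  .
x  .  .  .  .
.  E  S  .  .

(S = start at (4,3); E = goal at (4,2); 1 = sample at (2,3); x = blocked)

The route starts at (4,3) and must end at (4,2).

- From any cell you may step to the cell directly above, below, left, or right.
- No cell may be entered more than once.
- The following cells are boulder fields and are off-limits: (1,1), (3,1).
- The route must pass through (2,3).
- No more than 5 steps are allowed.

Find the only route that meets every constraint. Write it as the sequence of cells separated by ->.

(4,3) -> (3,3) -> (2,3) -> (2,2) -> (3,2) -> (4,2)

The budget equals the shortest possible length, so every move has to be on a shortest route through the required cells.
Route from (4,3): up 2 to (2,3), left 1 to (2,2), down 2 to (4,2) — 5 moves in all.
Check: all required cells visited; 5 ≤ 5 moves.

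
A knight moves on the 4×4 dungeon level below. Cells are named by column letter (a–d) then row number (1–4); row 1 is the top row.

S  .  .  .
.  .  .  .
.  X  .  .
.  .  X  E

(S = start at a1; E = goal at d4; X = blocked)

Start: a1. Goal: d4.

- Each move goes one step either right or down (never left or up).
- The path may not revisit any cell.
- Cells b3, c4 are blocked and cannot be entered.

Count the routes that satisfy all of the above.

A right/down-only route from a1 to d4 makes exactly 3 down-moves and 3 right-moves in some order.
With no other constraints that would be C(6,3) = 20 routes.
Subtract routes through each blocked cell (inclusion–exclusion for overlaps): − through b3: 9 − through c4: 10 + through b3&c4: 6 → 7.
That gives 7 routes.

7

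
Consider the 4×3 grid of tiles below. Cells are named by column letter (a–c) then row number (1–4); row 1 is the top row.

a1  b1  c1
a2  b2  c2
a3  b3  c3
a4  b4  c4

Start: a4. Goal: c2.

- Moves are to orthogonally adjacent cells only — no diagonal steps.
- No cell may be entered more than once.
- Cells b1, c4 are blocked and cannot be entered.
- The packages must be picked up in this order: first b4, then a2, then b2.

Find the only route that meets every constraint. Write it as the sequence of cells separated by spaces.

a4 b4 b3 a3 a2 b2 c2

The waypoints must appear in the order b4, a2, b2, with no cell reused.
Route from a4: right 1 to b4, up 1 to b3, left 1 to a3, up 1 to a2, right 2 to c2 — 6 moves in all.
Check: order respected (b4 at step 1, a2 at step 4, b2 at step 5).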